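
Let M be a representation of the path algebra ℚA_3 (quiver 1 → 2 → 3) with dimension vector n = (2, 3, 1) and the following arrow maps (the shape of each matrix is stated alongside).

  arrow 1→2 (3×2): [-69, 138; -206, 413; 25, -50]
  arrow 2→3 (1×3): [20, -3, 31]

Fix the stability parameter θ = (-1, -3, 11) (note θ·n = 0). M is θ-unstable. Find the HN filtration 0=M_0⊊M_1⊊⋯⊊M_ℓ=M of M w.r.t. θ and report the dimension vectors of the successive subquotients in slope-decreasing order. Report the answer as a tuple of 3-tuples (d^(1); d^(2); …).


Barcode: M ≅ I[1,2], I[1,3], I[2,2]. HN layers by μ_θ (3 steps, strictly decreasing):
  μ^(1)=11; μ^(2)=-2; μ^(3)=-3

((0, 0, 1); (2, 2, 0); (0, 1, 0))


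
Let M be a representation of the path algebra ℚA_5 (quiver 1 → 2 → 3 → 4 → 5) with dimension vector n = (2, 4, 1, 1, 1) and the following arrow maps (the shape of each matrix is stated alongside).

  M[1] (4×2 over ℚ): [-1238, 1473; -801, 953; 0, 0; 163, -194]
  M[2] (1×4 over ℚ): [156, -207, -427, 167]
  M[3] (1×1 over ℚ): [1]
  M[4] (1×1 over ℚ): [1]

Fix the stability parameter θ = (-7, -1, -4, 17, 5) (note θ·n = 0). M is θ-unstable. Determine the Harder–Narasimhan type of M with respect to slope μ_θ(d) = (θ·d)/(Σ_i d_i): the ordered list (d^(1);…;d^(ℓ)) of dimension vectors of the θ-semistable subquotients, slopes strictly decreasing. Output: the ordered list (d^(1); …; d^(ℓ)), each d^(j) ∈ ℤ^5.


Interval decomposition of M: I[1,2], I[1,5], I[2,2]^2.
HN type (ℓ=4): μ^(1)=11; μ^(2)=-1; μ^(3)=-5/2; μ^(4)=-7

((0, 0, 0, 1, 1); (0, 3, 0, 0, 0); (0, 1, 1, 0, 0); (2, 0, 0, 0, 0))


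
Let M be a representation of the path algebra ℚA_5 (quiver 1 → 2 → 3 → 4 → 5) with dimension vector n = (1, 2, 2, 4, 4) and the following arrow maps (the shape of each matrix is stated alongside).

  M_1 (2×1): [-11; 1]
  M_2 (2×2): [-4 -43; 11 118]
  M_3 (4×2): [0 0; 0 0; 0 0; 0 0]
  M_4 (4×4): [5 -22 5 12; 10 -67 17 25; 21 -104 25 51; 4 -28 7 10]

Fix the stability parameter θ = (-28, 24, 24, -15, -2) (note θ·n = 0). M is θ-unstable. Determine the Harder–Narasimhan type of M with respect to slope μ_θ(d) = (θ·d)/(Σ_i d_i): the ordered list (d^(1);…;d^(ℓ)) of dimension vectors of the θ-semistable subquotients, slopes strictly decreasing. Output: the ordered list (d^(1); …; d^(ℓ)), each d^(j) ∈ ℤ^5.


Interval decomposition of M: I[1,3], I[2,3], I[4,5]^4.
HN type (ℓ=4): μ^(1)=24; μ^(2)=-2; μ^(3)=-15; μ^(4)=-28

((0, 2, 2, 0, 0); (0, 0, 0, 0, 4); (0, 0, 0, 4, 0); (1, 0, 0, 0, 0))


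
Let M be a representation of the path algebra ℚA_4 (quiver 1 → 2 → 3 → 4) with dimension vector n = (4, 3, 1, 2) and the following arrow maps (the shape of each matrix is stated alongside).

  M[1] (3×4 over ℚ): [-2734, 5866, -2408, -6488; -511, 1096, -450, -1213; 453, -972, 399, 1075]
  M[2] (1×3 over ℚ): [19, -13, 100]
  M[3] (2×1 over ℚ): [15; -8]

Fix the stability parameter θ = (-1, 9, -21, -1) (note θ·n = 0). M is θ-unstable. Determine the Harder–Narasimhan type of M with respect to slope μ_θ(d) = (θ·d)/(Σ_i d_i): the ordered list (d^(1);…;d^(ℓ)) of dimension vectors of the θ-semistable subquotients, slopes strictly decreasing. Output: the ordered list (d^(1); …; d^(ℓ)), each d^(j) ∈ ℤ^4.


Barcode: M ≅ I[1,1], I[1,2]^2, I[1,4], I[4,4]. HN layers by μ_θ (3 steps, strictly decreasing):
  μ^(1)=9; μ^(2)=-1; μ^(3)=-13/3

((0, 2, 0, 0); (3, 0, 0, 2); (1, 1, 1, 0))


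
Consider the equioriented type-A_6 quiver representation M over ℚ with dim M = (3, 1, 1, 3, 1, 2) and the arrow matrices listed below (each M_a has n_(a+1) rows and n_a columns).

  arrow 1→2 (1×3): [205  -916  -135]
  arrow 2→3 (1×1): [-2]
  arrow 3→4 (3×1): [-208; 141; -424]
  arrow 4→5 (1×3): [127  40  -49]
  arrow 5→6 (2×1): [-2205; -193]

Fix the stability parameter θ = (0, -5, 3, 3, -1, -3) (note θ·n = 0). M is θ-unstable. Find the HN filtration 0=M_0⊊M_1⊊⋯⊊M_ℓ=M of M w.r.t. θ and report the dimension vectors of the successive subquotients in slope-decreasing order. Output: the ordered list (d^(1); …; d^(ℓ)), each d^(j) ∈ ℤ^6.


Barcode: M ≅ I[1,1]^2, I[1,4], I[4,4], I[4,6], I[6,6]. HN layers by μ_θ (5 steps, strictly decreasing):
  μ^(1)=3; μ^(2)=0; μ^(3)=-1/3; μ^(4)=-5/2; μ^(5)=-3

((0, 0, 1, 2, 0, 0); (2, 0, 0, 0, 0, 0); (0, 0, 0, 1, 1, 1); (1, 1, 0, 0, 0, 0); (0, 0, 0, 0, 0, 1))


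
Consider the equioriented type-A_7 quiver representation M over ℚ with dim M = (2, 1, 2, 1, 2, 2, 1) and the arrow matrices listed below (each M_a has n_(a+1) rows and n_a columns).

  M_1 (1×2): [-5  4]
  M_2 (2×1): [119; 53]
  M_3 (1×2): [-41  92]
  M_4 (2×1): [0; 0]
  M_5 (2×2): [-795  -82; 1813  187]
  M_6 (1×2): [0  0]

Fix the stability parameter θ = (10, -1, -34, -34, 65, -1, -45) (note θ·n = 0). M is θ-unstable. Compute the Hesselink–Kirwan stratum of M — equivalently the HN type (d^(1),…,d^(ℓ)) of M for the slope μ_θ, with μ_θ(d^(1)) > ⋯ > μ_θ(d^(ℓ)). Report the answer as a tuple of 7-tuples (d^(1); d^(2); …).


Via rank(M_{q-1}∘⋯∘M_p): M ≅ I[1,1], I[1,4], I[3,3], I[5,6]^2, I[7,7].
μ_θ-semistable layers: μ^(1)=32; μ^(2)=10; μ^(3)=-59/4; μ^(4)=-34; μ^(5)=-45

((0, 0, 0, 0, 2, 2, 0); (1, 0, 0, 0, 0, 0, 0); (1, 1, 1, 1, 0, 0, 0); (0, 0, 1, 0, 0, 0, 0); (0, 0, 0, 0, 0, 0, 1))


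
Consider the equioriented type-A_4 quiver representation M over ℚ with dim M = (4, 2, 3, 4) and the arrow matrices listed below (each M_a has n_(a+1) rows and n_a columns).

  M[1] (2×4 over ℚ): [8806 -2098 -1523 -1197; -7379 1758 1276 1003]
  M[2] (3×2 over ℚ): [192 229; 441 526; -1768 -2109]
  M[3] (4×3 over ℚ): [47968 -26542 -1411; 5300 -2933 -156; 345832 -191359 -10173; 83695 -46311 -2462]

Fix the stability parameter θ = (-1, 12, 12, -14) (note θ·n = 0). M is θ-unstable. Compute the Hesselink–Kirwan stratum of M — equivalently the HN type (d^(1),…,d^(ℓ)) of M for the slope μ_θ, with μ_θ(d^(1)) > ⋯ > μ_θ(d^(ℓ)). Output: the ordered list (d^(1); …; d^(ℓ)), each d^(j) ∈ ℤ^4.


Barcode: M ≅ I[1,1]^2, I[1,4]^2, I[3,4], I[4,4]. HN layers by μ_θ (3 steps, strictly decreasing):
  μ^(1)=10/3; μ^(2)=-1; μ^(3)=-14

((0, 2, 2, 2); (4, 0, 1, 1); (0, 0, 0, 1))


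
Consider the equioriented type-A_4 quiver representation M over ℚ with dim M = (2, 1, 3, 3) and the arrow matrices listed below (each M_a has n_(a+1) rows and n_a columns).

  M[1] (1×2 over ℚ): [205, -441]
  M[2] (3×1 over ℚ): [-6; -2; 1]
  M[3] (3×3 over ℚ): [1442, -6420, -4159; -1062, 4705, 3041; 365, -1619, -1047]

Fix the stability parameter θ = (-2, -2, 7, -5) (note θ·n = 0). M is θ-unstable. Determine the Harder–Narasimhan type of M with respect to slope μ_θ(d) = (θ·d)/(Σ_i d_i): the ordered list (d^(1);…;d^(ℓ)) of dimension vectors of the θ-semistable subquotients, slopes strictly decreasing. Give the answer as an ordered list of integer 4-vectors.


Interval decomposition of M: I[1,1], I[1,4], I[3,4]^2.
HN type (ℓ=2): μ^(1)=1; μ^(2)=-2

((0, 0, 3, 3); (2, 1, 0, 0))


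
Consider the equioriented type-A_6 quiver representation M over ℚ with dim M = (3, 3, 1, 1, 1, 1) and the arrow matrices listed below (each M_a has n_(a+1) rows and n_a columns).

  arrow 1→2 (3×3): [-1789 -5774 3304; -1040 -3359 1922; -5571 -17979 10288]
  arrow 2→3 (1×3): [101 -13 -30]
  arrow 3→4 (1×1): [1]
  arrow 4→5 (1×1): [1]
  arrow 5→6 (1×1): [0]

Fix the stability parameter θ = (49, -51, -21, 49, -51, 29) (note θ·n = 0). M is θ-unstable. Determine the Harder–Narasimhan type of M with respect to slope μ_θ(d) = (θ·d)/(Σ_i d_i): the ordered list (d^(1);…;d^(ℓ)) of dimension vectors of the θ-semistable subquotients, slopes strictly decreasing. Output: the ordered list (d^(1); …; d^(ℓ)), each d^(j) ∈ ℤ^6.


Barcode: M ≅ I[1,2]^2, I[1,5], I[6,6]. HN layers by μ_θ (3 steps, strictly decreasing):
  μ^(1)=29; μ^(2)=-1; μ^(3)=-23/3

((0, 0, 0, 0, 0, 1); (2, 2, 0, 1, 1, 0); (1, 1, 1, 0, 0, 0))


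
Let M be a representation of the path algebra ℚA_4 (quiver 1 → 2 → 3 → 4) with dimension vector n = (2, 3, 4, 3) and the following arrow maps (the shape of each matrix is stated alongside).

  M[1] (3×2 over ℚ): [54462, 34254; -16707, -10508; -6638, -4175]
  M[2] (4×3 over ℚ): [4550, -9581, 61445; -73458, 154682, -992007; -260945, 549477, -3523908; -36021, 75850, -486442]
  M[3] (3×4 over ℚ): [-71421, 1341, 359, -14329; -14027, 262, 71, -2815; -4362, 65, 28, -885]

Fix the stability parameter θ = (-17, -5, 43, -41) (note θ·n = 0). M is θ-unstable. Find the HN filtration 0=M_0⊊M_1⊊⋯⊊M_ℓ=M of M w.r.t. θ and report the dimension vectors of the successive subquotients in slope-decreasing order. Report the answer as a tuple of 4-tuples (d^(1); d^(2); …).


Via rank(M_{q-1}∘⋯∘M_p): M ≅ I[1,4]^2, I[2,4], I[3,3].
μ_θ-semistable layers: μ^(1)=43; μ^(2)=1; μ^(3)=-5; μ^(4)=-17

((0, 0, 1, 0); (0, 0, 3, 3); (0, 3, 0, 0); (2, 0, 0, 0))


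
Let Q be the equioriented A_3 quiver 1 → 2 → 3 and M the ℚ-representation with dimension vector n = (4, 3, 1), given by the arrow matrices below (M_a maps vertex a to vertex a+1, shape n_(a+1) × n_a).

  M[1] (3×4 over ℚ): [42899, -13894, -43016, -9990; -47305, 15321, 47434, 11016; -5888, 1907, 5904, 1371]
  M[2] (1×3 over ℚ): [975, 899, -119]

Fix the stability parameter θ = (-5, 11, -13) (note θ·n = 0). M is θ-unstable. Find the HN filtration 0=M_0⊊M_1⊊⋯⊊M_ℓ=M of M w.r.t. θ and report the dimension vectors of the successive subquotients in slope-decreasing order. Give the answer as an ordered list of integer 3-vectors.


Barcode: M ≅ I[1,1], I[1,2]^2, I[1,3]. HN layers by μ_θ (3 steps, strictly decreasing):
  μ^(1)=11; μ^(2)=-1; μ^(3)=-5

((0, 2, 0); (0, 1, 1); (4, 0, 0))


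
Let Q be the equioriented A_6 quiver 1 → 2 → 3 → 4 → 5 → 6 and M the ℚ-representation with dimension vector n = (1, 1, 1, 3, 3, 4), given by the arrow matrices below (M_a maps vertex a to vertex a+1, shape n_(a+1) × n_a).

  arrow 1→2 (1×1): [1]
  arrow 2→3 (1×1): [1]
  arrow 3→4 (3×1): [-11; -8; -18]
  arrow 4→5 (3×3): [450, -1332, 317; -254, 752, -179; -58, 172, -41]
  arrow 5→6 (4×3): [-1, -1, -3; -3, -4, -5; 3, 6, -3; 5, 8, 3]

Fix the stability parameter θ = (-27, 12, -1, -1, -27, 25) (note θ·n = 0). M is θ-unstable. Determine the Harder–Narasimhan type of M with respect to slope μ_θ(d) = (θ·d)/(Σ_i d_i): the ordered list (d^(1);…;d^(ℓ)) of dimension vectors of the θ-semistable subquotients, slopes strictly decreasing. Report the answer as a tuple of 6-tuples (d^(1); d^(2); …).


Via rank(M_{q-1}∘⋯∘M_p): M ≅ I[1,4], I[4,5], I[4,6], I[5,6], I[6,6]^2.
μ_θ-semistable layers: μ^(1)=25; μ^(2)=10/3; μ^(3)=-14; μ^(4)=-27

((0, 0, 0, 0, 0, 4); (0, 1, 1, 1, 0, 0); (0, 0, 0, 2, 2, 0); (1, 0, 0, 0, 1, 0))


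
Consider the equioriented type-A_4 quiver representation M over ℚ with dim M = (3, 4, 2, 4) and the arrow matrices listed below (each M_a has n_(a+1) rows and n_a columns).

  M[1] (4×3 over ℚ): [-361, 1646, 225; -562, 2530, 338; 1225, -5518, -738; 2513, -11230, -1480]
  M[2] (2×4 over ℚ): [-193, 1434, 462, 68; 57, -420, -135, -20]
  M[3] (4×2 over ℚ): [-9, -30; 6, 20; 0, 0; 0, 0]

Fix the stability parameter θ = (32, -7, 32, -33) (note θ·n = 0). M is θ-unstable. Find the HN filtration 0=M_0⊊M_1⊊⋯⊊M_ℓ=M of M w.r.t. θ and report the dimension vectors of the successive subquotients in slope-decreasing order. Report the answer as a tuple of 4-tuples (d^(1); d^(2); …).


Interval decomposition of M: I[1,2], I[1,3], I[1,4], I[2,2], I[4,4]^3.
HN type (ℓ=5): μ^(1)=32; μ^(2)=25/2; μ^(3)=6; μ^(4)=-7; μ^(5)=-33

((0, 0, 1, 0); (2, 2, 0, 0); (1, 1, 1, 1); (0, 1, 0, 0); (0, 0, 0, 3))


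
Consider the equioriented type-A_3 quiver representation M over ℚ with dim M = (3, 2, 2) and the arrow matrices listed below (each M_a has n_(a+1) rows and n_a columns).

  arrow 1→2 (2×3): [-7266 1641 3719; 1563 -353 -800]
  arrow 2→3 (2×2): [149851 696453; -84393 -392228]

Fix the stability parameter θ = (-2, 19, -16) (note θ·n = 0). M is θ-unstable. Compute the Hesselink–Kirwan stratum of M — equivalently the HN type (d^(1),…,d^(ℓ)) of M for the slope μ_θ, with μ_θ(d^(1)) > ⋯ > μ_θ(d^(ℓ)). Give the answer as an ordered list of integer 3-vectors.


Barcode: M ≅ I[1,1], I[1,3]^2. HN layers by μ_θ (2 steps, strictly decreasing):
  μ^(1)=3/2; μ^(2)=-2

((0, 2, 2); (3, 0, 0))


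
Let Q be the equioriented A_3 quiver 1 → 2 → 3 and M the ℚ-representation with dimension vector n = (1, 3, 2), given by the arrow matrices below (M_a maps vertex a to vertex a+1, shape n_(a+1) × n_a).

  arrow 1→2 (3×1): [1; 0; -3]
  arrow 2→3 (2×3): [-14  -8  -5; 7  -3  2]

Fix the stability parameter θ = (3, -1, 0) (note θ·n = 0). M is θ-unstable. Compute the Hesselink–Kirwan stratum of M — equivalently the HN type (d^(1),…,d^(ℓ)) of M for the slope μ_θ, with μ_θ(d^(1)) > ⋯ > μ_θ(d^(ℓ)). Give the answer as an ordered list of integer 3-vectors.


Interval decomposition of M: I[1,3], I[2,2], I[2,3].
HN type (ℓ=3): μ^(1)=2/3; μ^(2)=0; μ^(3)=-1

((1, 1, 1); (0, 0, 1); (0, 2, 0))


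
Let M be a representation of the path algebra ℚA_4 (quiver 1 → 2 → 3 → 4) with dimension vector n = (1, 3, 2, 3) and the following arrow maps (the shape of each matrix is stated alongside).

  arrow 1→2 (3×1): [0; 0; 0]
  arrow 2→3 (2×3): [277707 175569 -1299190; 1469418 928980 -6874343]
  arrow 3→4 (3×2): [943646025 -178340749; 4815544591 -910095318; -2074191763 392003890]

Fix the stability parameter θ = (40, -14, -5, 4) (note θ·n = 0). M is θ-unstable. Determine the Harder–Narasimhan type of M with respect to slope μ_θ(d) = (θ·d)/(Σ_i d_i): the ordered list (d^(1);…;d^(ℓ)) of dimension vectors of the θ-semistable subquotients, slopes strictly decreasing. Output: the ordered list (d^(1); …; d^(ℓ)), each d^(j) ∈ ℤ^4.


Barcode: M ≅ I[1,1], I[2,2], I[2,4]^2, I[4,4]. HN layers by μ_θ (4 steps, strictly decreasing):
  μ^(1)=40; μ^(2)=4; μ^(3)=-5; μ^(4)=-14

((1, 0, 0, 0); (0, 0, 0, 3); (0, 0, 2, 0); (0, 3, 0, 0))


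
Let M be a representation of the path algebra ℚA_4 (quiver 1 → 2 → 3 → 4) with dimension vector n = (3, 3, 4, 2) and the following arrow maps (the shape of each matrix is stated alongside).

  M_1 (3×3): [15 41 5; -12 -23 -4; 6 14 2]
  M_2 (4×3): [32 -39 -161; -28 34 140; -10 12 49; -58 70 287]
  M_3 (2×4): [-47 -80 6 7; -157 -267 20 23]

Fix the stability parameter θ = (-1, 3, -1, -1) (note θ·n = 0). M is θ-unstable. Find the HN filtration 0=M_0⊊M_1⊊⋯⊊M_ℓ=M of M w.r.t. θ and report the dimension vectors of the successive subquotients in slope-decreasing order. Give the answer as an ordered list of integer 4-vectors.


Barcode: M ≅ I[1,1], I[1,2], I[1,4], I[2,3], I[3,3], I[3,4]. HN layers by μ_θ (4 steps, strictly decreasing):
  μ^(1)=3; μ^(2)=1; μ^(3)=1/3; μ^(4)=-1

((0, 1, 0, 0); (0, 1, 1, 0); (0, 1, 1, 1); (3, 0, 2, 1))


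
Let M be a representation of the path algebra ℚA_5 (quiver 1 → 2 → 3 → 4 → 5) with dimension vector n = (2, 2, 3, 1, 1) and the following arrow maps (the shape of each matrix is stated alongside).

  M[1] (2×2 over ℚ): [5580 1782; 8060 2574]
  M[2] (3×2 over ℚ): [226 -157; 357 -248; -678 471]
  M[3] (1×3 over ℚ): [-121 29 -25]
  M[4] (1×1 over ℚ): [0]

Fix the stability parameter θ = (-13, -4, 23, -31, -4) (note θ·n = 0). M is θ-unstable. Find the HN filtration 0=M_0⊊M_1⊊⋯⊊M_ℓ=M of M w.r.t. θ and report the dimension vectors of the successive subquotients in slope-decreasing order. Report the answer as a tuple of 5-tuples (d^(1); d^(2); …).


Interval decomposition of M: I[1,1], I[1,4], I[2,3], I[3,3], I[5,5].
HN type (ℓ=3): μ^(1)=23; μ^(2)=-4; μ^(3)=-13

((0, 0, 2, 0, 0); (0, 2, 1, 1, 1); (2, 0, 0, 0, 0))


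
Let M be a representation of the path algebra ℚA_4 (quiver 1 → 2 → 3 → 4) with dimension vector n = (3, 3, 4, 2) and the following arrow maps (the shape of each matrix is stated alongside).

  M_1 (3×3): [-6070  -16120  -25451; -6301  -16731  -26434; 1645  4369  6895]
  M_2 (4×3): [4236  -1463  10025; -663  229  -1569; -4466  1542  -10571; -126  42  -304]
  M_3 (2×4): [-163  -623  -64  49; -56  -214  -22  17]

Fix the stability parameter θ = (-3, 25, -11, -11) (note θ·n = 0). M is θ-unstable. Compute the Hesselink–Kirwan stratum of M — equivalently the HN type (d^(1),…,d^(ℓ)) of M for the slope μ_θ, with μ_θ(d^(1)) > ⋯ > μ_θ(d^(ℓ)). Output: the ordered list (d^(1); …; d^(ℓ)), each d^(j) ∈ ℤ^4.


Interval decomposition of M: I[1,3]^2, I[1,4], I[3,4].
HN type (ℓ=4): μ^(1)=7; μ^(2)=1; μ^(3)=-3; μ^(4)=-11

((0, 2, 2, 0); (0, 1, 1, 1); (3, 0, 0, 0); (0, 0, 1, 1))


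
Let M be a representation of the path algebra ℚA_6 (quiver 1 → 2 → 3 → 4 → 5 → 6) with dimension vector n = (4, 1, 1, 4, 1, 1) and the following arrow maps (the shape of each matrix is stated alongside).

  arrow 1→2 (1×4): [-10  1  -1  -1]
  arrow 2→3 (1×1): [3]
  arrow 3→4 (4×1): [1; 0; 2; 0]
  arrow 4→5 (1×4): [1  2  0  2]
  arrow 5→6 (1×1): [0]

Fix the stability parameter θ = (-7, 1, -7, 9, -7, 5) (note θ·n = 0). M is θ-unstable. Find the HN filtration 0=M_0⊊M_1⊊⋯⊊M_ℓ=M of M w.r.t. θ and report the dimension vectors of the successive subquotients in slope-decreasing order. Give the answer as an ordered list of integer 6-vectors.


Via rank(M_{q-1}∘⋯∘M_p): M ≅ I[1,1]^3, I[1,5], I[4,4]^3, I[6,6].
μ_θ-semistable layers: μ^(1)=9; μ^(2)=5; μ^(3)=1; μ^(4)=-3; μ^(5)=-7

((0, 0, 0, 3, 0, 0); (0, 0, 0, 0, 0, 1); (0, 0, 0, 1, 1, 0); (0, 1, 1, 0, 0, 0); (4, 0, 0, 0, 0, 0))


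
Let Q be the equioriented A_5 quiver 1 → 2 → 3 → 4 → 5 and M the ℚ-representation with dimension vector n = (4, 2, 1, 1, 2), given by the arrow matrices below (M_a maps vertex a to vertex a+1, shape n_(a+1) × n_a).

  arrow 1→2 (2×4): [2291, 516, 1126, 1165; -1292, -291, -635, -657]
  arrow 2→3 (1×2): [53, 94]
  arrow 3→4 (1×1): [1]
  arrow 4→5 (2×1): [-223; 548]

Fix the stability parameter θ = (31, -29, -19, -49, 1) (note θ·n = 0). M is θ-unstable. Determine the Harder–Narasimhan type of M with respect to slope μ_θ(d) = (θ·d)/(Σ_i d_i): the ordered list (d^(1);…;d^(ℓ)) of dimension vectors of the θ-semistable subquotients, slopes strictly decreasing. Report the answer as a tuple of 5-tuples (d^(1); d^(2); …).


Interval decomposition of M: I[1,1]^2, I[1,2], I[1,5], I[5,5].
HN type (ℓ=3): μ^(1)=31; μ^(2)=1; μ^(3)=-33/2

((2, 0, 0, 0, 0); (1, 1, 0, 0, 2); (1, 1, 1, 1, 0))


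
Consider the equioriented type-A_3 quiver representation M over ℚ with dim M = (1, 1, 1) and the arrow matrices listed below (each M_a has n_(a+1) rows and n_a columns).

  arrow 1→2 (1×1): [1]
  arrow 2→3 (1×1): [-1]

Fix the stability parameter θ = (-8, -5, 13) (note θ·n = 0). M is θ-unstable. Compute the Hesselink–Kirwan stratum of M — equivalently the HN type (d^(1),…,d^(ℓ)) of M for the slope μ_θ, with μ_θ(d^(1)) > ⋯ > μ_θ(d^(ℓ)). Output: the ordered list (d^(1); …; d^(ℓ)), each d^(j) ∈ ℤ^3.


Barcode: M ≅ I[1,3]. HN layers by μ_θ (3 steps, strictly decreasing):
  μ^(1)=13; μ^(2)=-5; μ^(3)=-8

((0, 0, 1); (0, 1, 0); (1, 0, 0))


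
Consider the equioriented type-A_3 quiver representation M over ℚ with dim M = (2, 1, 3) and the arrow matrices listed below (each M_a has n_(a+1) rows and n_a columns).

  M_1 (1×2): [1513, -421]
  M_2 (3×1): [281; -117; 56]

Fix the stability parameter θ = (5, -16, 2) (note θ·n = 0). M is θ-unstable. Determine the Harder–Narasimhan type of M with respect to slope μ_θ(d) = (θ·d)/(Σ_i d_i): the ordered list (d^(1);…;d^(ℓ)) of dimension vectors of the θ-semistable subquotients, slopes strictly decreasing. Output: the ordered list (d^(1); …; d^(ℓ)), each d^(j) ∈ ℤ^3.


Interval decomposition of M: I[1,1], I[1,3], I[3,3]^2.
HN type (ℓ=3): μ^(1)=5; μ^(2)=2; μ^(3)=-11/2

((1, 0, 0); (0, 0, 3); (1, 1, 0))


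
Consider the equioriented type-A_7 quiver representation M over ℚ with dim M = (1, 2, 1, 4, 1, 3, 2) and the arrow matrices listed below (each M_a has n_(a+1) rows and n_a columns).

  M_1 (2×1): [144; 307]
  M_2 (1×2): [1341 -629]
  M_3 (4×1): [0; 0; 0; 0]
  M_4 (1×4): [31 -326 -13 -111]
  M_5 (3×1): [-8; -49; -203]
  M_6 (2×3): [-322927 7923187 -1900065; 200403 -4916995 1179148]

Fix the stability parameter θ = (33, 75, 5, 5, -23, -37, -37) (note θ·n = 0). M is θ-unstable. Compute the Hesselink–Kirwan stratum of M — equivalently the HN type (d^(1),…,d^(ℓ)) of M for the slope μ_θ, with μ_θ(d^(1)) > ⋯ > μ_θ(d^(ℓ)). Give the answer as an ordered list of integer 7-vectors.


Interval decomposition of M: I[1,3], I[2,2], I[4,4]^3, I[4,7], I[6,6], I[6,7].
HN type (ℓ=6): μ^(1)=75; μ^(2)=40; μ^(3)=33; μ^(4)=5; μ^(5)=-23; μ^(6)=-37

((0, 1, 0, 0, 0, 0, 0); (0, 1, 1, 0, 0, 0, 0); (1, 0, 0, 0, 0, 0, 0); (0, 0, 0, 3, 0, 0, 0); (0, 0, 0, 1, 1, 1, 1); (0, 0, 0, 0, 0, 2, 1))


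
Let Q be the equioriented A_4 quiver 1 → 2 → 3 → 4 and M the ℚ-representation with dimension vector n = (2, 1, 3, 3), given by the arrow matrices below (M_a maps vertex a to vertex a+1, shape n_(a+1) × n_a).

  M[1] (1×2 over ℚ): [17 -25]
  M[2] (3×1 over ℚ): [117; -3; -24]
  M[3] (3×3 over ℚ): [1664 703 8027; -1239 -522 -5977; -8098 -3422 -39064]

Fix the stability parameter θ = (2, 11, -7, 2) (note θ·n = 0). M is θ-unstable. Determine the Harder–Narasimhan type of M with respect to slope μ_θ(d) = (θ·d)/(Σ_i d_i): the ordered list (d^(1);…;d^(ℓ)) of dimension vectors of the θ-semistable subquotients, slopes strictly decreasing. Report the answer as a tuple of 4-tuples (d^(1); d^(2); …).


Interval decomposition of M: I[1,1], I[1,4], I[3,3], I[3,4], I[4,4].
HN type (ℓ=2): μ^(1)=2; μ^(2)=-7

((2, 1, 1, 3); (0, 0, 2, 0))


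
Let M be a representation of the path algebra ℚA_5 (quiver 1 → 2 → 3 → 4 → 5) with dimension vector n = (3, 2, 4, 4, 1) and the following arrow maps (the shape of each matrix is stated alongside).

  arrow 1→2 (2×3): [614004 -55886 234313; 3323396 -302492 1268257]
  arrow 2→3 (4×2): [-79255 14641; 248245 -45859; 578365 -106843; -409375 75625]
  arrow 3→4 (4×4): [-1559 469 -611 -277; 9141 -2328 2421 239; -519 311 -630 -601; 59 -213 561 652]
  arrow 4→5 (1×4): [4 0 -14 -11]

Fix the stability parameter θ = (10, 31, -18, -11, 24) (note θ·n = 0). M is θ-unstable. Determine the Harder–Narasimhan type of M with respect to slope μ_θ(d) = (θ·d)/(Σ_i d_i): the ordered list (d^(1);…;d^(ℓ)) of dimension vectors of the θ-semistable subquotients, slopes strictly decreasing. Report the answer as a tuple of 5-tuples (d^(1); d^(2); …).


Interval decomposition of M: I[1,1], I[1,2], I[1,5], I[3,4]^3.
HN type (ℓ=6): μ^(1)=31; μ^(2)=24; μ^(3)=10; μ^(4)=3; μ^(5)=-11; μ^(6)=-18

((0, 1, 0, 0, 0); (0, 0, 0, 0, 1); (2, 0, 0, 0, 0); (1, 1, 1, 1, 0); (0, 0, 0, 3, 0); (0, 0, 3, 0, 0))


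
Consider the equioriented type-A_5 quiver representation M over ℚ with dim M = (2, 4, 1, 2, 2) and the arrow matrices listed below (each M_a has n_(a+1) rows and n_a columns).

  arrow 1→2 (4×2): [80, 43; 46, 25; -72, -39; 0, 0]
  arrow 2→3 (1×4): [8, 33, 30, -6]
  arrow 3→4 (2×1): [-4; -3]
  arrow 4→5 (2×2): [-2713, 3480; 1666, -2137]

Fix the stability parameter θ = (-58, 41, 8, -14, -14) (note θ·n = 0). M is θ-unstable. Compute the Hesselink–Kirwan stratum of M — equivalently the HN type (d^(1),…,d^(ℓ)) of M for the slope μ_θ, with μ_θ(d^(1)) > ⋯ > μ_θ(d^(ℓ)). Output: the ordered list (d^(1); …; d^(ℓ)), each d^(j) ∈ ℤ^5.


Via rank(M_{q-1}∘⋯∘M_p): M ≅ I[1,2], I[1,5], I[2,2]^2, I[4,5].
μ_θ-semistable layers: μ^(1)=41; μ^(2)=21/4; μ^(3)=-14; μ^(4)=-58

((0, 3, 0, 0, 0); (0, 1, 1, 1, 1); (0, 0, 0, 1, 1); (2, 0, 0, 0, 0))


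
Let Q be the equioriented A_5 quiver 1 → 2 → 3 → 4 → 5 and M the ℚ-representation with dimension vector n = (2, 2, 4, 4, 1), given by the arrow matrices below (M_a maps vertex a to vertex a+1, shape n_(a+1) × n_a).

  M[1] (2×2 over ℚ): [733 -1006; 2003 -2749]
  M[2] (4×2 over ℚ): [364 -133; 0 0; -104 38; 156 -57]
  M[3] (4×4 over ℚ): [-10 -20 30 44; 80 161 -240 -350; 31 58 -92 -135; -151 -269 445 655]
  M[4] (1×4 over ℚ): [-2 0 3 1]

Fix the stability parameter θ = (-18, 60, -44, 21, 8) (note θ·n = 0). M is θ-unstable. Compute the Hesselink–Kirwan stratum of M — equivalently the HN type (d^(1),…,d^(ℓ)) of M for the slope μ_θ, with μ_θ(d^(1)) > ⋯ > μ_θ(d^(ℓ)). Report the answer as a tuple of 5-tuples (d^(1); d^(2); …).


Barcode: M ≅ I[1,2], I[1,5], I[3,4]^3. HN layers by μ_θ (6 steps, strictly decreasing):
  μ^(1)=60; μ^(2)=21; μ^(3)=29/2; μ^(4)=8; μ^(5)=-18; μ^(6)=-44

((0, 1, 0, 0, 0); (0, 0, 0, 3, 0); (0, 0, 0, 1, 1); (0, 1, 1, 0, 0); (2, 0, 0, 0, 0); (0, 0, 3, 0, 0))


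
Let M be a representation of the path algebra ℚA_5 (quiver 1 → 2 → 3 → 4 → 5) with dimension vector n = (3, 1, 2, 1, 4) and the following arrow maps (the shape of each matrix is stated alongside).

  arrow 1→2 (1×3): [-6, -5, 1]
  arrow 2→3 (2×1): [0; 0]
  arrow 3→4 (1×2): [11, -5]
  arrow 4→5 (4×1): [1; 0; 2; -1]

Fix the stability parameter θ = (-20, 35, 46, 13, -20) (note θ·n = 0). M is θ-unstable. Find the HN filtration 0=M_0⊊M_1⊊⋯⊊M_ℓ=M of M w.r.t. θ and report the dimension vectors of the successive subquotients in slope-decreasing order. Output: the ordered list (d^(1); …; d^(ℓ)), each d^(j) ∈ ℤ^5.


Via rank(M_{q-1}∘⋯∘M_p): M ≅ I[1,1]^2, I[1,2], I[3,3], I[3,5], I[5,5]^3.
μ_θ-semistable layers: μ^(1)=46; μ^(2)=35; μ^(3)=13; μ^(4)=-20

((0, 0, 1, 0, 0); (0, 1, 0, 0, 0); (0, 0, 1, 1, 1); (3, 0, 0, 0, 3))


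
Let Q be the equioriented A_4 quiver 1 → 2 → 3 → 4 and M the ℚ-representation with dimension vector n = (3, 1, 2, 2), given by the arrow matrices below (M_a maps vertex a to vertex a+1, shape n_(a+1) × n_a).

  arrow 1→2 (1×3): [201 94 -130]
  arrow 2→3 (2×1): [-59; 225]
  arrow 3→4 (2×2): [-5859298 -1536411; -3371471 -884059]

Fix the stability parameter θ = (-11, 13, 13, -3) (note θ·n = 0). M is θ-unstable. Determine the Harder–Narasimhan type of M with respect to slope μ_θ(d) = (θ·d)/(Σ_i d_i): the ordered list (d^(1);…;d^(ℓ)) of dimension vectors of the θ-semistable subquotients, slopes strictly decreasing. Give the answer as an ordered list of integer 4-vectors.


Barcode: M ≅ I[1,1]^2, I[1,4], I[3,4]. HN layers by μ_θ (3 steps, strictly decreasing):
  μ^(1)=23/3; μ^(2)=5; μ^(3)=-11

((0, 1, 1, 1); (0, 0, 1, 1); (3, 0, 0, 0))


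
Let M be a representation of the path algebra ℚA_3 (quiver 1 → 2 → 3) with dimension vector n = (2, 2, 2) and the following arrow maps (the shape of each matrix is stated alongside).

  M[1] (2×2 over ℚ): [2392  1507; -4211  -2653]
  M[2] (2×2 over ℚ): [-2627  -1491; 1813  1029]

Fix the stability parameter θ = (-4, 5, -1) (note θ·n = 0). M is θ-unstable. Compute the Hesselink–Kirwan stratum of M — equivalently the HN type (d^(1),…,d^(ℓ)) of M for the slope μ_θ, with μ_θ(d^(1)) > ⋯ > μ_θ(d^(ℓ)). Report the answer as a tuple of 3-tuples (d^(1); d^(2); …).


Via rank(M_{q-1}∘⋯∘M_p): M ≅ I[1,2], I[1,3], I[3,3].
μ_θ-semistable layers: μ^(1)=5; μ^(2)=2; μ^(3)=-1; μ^(4)=-4

((0, 1, 0); (0, 1, 1); (0, 0, 1); (2, 0, 0))


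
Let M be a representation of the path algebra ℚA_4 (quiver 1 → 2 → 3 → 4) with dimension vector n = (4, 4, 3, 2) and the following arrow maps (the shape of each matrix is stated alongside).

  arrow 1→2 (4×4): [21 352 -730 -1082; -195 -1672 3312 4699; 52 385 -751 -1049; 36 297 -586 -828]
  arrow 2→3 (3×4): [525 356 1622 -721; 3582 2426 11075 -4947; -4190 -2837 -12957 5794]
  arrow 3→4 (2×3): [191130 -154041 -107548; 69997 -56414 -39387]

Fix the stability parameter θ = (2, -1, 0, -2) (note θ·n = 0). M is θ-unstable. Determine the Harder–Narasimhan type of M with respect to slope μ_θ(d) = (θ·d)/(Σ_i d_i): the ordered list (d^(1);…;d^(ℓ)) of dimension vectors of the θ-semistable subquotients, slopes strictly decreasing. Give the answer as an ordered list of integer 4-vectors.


Interval decomposition of M: I[1,2], I[1,3], I[1,4]^2.
HN type (ℓ=3): μ^(1)=1/2; μ^(2)=1/3; μ^(3)=-1/4

((1, 1, 0, 0); (1, 1, 1, 0); (2, 2, 2, 2))


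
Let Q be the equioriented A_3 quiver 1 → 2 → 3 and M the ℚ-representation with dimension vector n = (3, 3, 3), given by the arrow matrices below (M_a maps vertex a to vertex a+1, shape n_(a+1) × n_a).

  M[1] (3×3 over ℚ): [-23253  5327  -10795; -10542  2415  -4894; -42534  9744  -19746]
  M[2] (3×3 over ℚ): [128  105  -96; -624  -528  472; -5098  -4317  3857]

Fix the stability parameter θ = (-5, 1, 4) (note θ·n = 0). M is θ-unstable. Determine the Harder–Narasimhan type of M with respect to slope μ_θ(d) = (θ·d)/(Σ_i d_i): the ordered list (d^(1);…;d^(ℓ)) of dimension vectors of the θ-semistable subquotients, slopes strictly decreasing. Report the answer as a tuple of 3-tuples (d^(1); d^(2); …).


Barcode: M ≅ I[1,1], I[1,2], I[1,3], I[2,3], I[3,3]. HN layers by μ_θ (3 steps, strictly decreasing):
  μ^(1)=4; μ^(2)=1; μ^(3)=-5

((0, 0, 3); (0, 3, 0); (3, 0, 0))


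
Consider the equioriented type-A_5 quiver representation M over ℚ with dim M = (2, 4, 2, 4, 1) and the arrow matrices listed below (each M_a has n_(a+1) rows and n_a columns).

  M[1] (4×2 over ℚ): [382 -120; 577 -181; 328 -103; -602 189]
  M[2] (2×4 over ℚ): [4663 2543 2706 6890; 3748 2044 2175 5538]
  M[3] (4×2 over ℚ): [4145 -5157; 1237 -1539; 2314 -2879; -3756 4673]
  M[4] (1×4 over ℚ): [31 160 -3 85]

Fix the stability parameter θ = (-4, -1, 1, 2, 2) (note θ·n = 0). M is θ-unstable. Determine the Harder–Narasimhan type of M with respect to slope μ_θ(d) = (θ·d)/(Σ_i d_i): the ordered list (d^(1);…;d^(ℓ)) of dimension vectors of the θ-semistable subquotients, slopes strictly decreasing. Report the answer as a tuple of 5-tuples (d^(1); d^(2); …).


Via rank(M_{q-1}∘⋯∘M_p): M ≅ I[1,4], I[1,5], I[2,2]^2, I[4,4]^2.
μ_θ-semistable layers: μ^(1)=2; μ^(2)=1; μ^(3)=-1; μ^(4)=-4

((0, 0, 0, 4, 1); (0, 0, 2, 0, 0); (0, 4, 0, 0, 0); (2, 0, 0, 0, 0))


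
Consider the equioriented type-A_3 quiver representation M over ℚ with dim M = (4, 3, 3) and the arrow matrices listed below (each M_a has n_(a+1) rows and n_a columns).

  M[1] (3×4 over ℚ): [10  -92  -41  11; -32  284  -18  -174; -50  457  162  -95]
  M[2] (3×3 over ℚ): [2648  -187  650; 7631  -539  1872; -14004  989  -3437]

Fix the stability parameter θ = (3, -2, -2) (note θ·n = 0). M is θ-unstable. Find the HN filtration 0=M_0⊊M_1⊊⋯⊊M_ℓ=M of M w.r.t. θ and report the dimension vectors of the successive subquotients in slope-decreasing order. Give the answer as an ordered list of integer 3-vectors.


Via rank(M_{q-1}∘⋯∘M_p): M ≅ I[1,1], I[1,3]^3.
μ_θ-semistable layers: μ^(1)=3; μ^(2)=-1/3

((1, 0, 0); (3, 3, 3))


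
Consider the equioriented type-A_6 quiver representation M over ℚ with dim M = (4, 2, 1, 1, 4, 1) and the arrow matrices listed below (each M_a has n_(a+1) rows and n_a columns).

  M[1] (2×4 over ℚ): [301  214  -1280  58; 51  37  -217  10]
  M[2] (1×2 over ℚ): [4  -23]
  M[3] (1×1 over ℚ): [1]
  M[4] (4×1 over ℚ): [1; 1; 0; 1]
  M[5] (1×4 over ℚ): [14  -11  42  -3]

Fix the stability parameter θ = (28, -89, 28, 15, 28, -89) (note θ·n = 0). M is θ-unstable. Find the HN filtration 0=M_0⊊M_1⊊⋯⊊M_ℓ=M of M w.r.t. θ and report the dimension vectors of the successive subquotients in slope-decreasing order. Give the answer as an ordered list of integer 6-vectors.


Interval decomposition of M: I[1,1]^2, I[1,2], I[1,5], I[5,5]^2, I[5,6].
HN type (ℓ=3): μ^(1)=28; μ^(2)=43/2; μ^(3)=-61/2

((2, 0, 0, 0, 3, 0); (0, 0, 1, 1, 0, 0); (2, 2, 0, 0, 1, 1))


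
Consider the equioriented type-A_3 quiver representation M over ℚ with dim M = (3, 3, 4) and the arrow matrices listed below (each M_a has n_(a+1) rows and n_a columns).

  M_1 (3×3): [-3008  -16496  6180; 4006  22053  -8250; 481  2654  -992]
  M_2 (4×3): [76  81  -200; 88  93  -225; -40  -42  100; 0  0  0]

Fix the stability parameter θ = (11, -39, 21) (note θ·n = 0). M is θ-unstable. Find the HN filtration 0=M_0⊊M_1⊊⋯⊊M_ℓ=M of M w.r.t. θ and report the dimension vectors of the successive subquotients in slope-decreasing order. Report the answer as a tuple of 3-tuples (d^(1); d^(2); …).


Interval decomposition of M: I[1,2], I[1,3]^2, I[3,3]^2.
HN type (ℓ=2): μ^(1)=21; μ^(2)=-14

((0, 0, 4); (3, 3, 0))


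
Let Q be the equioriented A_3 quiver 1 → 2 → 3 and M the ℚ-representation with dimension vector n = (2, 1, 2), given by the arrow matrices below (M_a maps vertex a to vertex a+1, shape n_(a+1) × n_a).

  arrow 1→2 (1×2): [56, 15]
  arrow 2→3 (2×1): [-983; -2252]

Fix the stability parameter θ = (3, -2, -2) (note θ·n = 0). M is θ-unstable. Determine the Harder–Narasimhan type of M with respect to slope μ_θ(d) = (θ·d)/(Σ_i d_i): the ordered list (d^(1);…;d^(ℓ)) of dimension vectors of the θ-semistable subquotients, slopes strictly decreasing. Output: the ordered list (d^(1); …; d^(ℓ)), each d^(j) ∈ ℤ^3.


Via rank(M_{q-1}∘⋯∘M_p): M ≅ I[1,1], I[1,3], I[3,3].
μ_θ-semistable layers: μ^(1)=3; μ^(2)=-1/3; μ^(3)=-2

((1, 0, 0); (1, 1, 1); (0, 0, 1))


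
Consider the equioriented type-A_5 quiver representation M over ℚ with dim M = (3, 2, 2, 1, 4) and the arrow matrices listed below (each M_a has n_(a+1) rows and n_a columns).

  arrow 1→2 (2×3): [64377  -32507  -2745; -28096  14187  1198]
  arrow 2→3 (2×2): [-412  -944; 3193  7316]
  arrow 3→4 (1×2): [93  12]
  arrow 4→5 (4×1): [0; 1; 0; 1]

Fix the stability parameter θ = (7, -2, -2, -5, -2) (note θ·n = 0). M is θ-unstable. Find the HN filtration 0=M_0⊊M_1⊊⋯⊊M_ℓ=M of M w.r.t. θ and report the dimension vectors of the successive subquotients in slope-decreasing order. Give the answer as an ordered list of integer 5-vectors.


Interval decomposition of M: I[1,1], I[1,2], I[1,3], I[3,5], I[5,5]^3.
HN type (ℓ=5): μ^(1)=7; μ^(2)=5/2; μ^(3)=1; μ^(4)=-2; μ^(5)=-7/2

((1, 0, 0, 0, 0); (1, 1, 0, 0, 0); (1, 1, 1, 0, 0); (0, 0, 0, 0, 4); (0, 0, 1, 1, 0))


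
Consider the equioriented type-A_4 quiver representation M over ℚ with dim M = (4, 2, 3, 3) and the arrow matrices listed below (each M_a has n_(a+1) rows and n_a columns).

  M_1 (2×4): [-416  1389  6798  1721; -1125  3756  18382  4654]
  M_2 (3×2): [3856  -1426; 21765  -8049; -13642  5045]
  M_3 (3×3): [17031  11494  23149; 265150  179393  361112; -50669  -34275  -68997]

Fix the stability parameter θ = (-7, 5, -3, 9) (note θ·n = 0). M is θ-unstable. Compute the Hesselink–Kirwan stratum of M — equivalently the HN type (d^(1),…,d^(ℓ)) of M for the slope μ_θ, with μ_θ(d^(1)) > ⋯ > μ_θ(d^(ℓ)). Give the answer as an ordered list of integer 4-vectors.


Via rank(M_{q-1}∘⋯∘M_p): M ≅ I[1,1]^2, I[1,4]^2, I[3,3], I[4,4].
μ_θ-semistable layers: μ^(1)=9; μ^(2)=1; μ^(3)=-3; μ^(4)=-7

((0, 0, 0, 3); (0, 2, 2, 0); (0, 0, 1, 0); (4, 0, 0, 0))


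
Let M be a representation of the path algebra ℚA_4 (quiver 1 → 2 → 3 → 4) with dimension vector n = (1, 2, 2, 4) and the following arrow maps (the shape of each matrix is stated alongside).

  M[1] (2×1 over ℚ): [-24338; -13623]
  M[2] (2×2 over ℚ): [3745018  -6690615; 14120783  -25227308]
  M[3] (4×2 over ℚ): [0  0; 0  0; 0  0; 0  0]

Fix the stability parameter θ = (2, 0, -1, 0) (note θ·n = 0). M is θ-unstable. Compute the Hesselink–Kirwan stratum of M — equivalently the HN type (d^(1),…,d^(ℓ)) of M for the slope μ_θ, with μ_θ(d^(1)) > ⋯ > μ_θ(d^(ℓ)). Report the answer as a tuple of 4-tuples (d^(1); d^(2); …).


Via rank(M_{q-1}∘⋯∘M_p): M ≅ I[1,3], I[2,3], I[4,4]^4.
μ_θ-semistable layers: μ^(1)=1/3; μ^(2)=0; μ^(3)=-1/2

((1, 1, 1, 0); (0, 0, 0, 4); (0, 1, 1, 0))


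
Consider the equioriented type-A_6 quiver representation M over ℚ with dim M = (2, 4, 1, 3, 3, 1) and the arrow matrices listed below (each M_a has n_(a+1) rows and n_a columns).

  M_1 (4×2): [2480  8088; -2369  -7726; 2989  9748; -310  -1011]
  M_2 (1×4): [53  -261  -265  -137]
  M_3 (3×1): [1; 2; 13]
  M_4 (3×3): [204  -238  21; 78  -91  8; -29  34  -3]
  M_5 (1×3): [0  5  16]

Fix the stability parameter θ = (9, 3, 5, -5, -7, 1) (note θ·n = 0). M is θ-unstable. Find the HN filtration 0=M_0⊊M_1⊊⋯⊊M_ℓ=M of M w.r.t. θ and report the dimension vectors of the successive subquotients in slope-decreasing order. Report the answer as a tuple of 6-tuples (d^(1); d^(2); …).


Via rank(M_{q-1}∘⋯∘M_p): M ≅ I[1,2], I[1,5], I[2,2]^2, I[4,5], I[4,6].
μ_θ-semistable layers: μ^(1)=6; μ^(2)=3; μ^(3)=1; μ^(4)=-6

((1, 1, 0, 0, 0, 0); (0, 2, 0, 0, 0, 0); (1, 1, 1, 1, 1, 1); (0, 0, 0, 2, 2, 0))


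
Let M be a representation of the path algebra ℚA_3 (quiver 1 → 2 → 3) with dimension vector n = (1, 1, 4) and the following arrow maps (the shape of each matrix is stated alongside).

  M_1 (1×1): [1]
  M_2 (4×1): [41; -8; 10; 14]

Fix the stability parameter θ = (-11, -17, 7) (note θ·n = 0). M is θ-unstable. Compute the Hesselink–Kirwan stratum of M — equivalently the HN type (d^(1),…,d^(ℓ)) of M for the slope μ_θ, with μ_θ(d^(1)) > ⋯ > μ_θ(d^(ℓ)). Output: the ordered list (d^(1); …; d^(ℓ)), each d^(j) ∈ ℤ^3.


Interval decomposition of M: I[1,3], I[3,3]^3.
HN type (ℓ=2): μ^(1)=7; μ^(2)=-14

((0, 0, 4); (1, 1, 0))


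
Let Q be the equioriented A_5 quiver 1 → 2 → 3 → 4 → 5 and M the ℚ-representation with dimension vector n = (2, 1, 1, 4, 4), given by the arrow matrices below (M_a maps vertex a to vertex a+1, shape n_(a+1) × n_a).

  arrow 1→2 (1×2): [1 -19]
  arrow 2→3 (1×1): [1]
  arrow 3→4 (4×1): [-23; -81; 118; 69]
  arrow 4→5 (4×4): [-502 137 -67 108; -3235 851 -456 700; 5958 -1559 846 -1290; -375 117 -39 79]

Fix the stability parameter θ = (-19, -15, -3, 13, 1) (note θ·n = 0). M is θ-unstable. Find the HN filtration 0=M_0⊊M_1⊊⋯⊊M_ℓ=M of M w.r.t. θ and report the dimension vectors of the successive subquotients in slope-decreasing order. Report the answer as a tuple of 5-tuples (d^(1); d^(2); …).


Via rank(M_{q-1}∘⋯∘M_p): M ≅ I[1,1], I[1,5], I[4,5]^3.
μ_θ-semistable layers: μ^(1)=7; μ^(2)=-3; μ^(3)=-15; μ^(4)=-19

((0, 0, 0, 4, 4); (0, 0, 1, 0, 0); (0, 1, 0, 0, 0); (2, 0, 0, 0, 0))


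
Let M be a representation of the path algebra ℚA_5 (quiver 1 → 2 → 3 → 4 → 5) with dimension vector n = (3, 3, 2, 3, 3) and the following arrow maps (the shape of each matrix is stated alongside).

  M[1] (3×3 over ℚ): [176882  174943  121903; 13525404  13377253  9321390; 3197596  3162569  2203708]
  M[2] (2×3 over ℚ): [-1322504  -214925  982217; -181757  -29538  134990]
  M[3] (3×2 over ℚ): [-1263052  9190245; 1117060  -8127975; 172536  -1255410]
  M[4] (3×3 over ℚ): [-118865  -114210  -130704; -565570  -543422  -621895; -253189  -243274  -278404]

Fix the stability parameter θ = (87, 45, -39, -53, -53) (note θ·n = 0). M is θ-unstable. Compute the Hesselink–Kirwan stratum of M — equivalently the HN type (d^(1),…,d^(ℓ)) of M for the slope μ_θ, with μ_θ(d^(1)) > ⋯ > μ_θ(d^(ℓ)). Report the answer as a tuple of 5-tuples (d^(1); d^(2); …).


Interval decomposition of M: I[1,2], I[1,3], I[1,5], I[4,5]^2.
HN type (ℓ=4): μ^(1)=66; μ^(2)=31; μ^(3)=-13/5; μ^(4)=-53

((1, 1, 0, 0, 0); (1, 1, 1, 0, 0); (1, 1, 1, 1, 1); (0, 0, 0, 2, 2))


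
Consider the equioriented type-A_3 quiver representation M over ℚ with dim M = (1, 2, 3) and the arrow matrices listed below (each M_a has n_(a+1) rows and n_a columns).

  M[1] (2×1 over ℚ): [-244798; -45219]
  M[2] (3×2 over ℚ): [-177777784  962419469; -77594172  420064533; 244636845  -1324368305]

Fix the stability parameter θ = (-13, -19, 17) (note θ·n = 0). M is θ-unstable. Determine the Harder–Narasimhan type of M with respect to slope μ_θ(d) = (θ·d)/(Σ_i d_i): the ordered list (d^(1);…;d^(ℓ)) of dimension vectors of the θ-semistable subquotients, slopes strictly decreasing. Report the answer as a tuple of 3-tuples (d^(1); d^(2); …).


Via rank(M_{q-1}∘⋯∘M_p): M ≅ I[1,3], I[2,3], I[3,3].
μ_θ-semistable layers: μ^(1)=17; μ^(2)=-16; μ^(3)=-19

((0, 0, 3); (1, 1, 0); (0, 1, 0))
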